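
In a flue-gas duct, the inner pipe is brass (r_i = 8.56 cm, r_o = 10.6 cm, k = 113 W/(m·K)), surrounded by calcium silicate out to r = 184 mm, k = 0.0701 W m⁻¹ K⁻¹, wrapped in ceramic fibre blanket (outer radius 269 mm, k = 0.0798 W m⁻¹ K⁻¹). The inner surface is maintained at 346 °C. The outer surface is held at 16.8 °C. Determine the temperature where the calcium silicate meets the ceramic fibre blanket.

T = 141 °C

Resistance network (inner→outer):
  R'_brass = ln(0.106/0.0856)/(2πk) = 0.2138/(2π·113) = 3.011×10^-4 m·K/W
  R'_calcium silicate = ln(0.184/0.106)/(2πk) = 0.5515/(2π·0.0701) = 1.252 m·K/W
  R'_ceramic fibre blanket = ln(0.269/0.184)/(2πk) = 0.3798/(2π·0.0798) = 0.7574 m·K/W
ΣR = 3.011×10^-4 + 1.252 + 0.7574 = 2.010 m·K/W
Q' = ΔT/ΣR = (346 °C − 16.8 °C)/2.010 = 163.8 W/m
From the inner boundary to the calcium silicate/ceramic fibre blanket interface, ΣR_partial = 1.252 m·K/W.
T_interface = T_in − Q'·ΣR_partial = 346 °C − (163.8)(1.252) = 141 °C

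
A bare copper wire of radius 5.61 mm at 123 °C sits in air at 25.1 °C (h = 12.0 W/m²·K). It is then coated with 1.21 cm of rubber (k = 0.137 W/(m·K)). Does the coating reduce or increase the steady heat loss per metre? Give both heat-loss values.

Critical radius for a cylinder: r_cr = k/h = 0.0114 m = 1.14 cm.
Outer radius after coating: r₂ = 0.00561 + 0.0121 = 0.01771 m.
r₁ < r_cr < r₂: heat loss rises to a maximum at r_cr then falls. Whether the coating helps depends on whether Q(r₂) has dropped back below Q(r₁).
Bare: R = 1/(2πr₁h) = 2.364 m·K/W; Q = 97.9/2.364 = 41.4 W/m.
Coated: R = R_cond + R_conv = 2.084 m·K/W; Q = 97.9/2.084 = 47.0 W/m.

increases: 41.4 → 47.0 W/m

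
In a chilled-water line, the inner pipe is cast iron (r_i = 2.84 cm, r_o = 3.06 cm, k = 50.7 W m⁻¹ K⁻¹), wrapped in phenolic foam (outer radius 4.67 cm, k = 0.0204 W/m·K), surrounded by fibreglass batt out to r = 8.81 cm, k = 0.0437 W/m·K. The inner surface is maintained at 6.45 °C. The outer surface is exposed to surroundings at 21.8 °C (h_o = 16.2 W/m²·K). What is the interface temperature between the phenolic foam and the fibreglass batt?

Series thermal resistances, inner to outer:
  R'_cast iron = ln(0.0306/0.0284)/(2πk) = 0.07461/(2π·50.7) = 2.342×10^-4 m·K/W
  R'_phenolic foam = ln(0.0467/0.0306)/(2πk) = 0.4227/(2π·0.0204) = 3.298 m·K/W
  R'_fibreglass batt = ln(0.0881/0.0467)/(2πk) = 0.6347/(2π·0.0437) = 2.312 m·K/W
  R'_conv,out = 1/(2πr h) = 1/(2π·0.0881·16.2) = 0.1115 m·K/W
ΣR = 2.342×10^-4 + 3.298 + 2.312 + 0.1115 = 5.722 m·K/W
Q' = ΔT/ΣR = (6.45 °C − 21.8 °C)/5.722 = -2.683 W/m
From the inner boundary to the phenolic foam/fibreglass batt interface, ΣR_partial = 3.298 m·K/W.
T_interface = T_in − Q'·ΣR_partial = 6.45 °C − (-2.683)(3.298) = 15.3 °C

T = 15.3 °C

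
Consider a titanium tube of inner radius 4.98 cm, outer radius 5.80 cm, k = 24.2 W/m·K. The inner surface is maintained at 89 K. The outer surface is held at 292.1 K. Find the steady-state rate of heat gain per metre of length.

Q' = 2πk·ΔT/ln(r₂/r₁) = 2π × 24.2 × 203.1 / ln(0.0580/0.0498) = 2.03×10^5 W/m

Q' = 203 kW/m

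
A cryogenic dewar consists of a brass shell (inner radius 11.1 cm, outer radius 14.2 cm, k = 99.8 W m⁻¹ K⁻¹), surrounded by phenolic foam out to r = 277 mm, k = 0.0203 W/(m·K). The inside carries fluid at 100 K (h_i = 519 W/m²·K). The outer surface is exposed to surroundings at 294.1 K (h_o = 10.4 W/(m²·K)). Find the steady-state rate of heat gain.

Q = 14.3 W

Treat each layer as a resistance in series:
  R_conv,in = 1/(4πr²h) = 1/(4π·0.111²·519) = 0.01244 K/W
  R_brass = (1/0.111 − 1/0.142)/(4πk) = 1.967/(4π·99.8) = 0.001568 K/W
  R_phenolic foam = (1/0.142 − 1/0.277)/(4πk) = 3.432/(4π·0.0203) = 13.45 K/W
  R_conv,out = 1/(4πr²h) = 1/(4π·0.277²·10.4) = 0.09972 K/W
ΣR = 0.01244 + 0.001568 + 13.45 + 0.09972 = 13.56 K/W
Q = ΔT/ΣR = (100 K − 294.1 K)/13.56 = -14.3 W
(Negative Q ⇒ heat flows inward; heat gain = 14.3 W.)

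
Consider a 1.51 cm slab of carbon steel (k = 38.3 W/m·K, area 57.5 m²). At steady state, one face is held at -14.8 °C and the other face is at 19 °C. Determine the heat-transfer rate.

Q = 4930 kW

Q = kA·ΔT/L = 38.3 × 57.5 × |-14.8 °C − 19 °C| / 0.0151 = 4.93×10^6 W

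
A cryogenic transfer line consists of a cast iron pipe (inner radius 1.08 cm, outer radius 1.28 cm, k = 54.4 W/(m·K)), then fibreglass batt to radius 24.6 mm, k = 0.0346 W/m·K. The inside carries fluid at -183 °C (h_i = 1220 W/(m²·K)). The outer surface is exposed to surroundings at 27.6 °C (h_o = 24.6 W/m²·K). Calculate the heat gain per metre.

Q' = 64.2 W/m

Treat each layer as a resistance in series:
  R'_conv,in = 1/(2πr h) = 1/(2π·0.0108·1220) = 0.01208 m·K/W
  R'_cast iron = ln(0.0128/0.0108)/(2πk) = 0.1699/(2π·54.4) = 4.971×10^-4 m·K/W
  R'_fibreglass batt = ln(0.0246/0.0128)/(2πk) = 0.6533/(2π·0.0346) = 3.005 m·K/W
  R'_conv,out = 1/(2πr h) = 1/(2π·0.0246·24.6) = 0.2630 m·K/W
ΣR = 0.01208 + 4.971×10^-4 + 3.005 + 0.2630 = 3.281 m·K/W
Q' = ΔT/ΣR = (-183 °C − 27.6 °C)/3.281 = -64.2 W/m
(Negative Q' ⇒ heat flows inward; heat gain = 64.2 W/m.)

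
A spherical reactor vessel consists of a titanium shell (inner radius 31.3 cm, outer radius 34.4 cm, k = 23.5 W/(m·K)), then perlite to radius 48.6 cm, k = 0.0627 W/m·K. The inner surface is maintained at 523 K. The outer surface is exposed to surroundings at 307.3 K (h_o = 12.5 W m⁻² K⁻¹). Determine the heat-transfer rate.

Series thermal resistances, inner to outer:
  R_titanium = (1/0.313 − 1/0.344)/(4πk) = 0.2879/(4π·23.5) = 9.749×10^-4 K/W
  R_perlite = (1/0.344 − 1/0.486)/(4πk) = 0.8494/(4π·0.0627) = 1.078 K/W
  R_conv,out = 1/(4πr²h) = 1/(4π·0.486²·12.5) = 0.02695 K/W
ΣR = 9.749×10^-4 + 1.078 + 0.02695 = 1.106 K/W
Q = ΔT/ΣR = (523 K − 307.3 K)/1.106 = 195 W

Q = 195 W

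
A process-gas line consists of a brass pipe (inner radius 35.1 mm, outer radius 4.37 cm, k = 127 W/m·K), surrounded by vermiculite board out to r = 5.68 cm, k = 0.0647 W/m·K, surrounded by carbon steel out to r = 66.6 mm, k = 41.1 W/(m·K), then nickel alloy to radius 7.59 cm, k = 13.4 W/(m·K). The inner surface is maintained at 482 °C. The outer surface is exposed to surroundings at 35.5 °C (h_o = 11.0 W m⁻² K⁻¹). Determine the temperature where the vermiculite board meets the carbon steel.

T = 138 °C

Series thermal resistances, inner to outer:
  R'_brass = ln(0.0437/0.0351)/(2πk) = 0.2191/(2π·127) = 2.746×10^-4 m·K/W
  R'_vermiculite board = ln(0.0568/0.0437)/(2πk) = 0.2622/(2π·0.0647) = 0.6450 m·K/W
  R'_carbon steel = ln(0.0666/0.0568)/(2πk) = 0.1592/(2π·41.1) = 6.164×10^-4 m·K/W
  R'_nickel alloy = ln(0.0759/0.0666)/(2πk) = 0.1307/(2π·13.4) = 0.001552 m·K/W
  R'_conv,out = 1/(2πr h) = 1/(2π·0.0759·11.0) = 0.1906 m·K/W
ΣR = 2.746×10^-4 + 0.6450 + 6.164×10^-4 + 0.001552 + 0.1906 = 0.8380 m·K/W
Q' = ΔT/ΣR = (482 °C − 35.5 °C)/0.8380 = 532.8 W/m
From the inner boundary to the vermiculite board/carbon steel interface, ΣR_partial = 0.6453 m·K/W.
T_interface = T_in − Q'·ΣR_partial = 482 °C − (532.8)(0.6453) = 138 °C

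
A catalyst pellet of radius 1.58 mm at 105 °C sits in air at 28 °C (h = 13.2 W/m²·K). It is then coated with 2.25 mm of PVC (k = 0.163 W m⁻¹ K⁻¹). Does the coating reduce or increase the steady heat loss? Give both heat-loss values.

increases: 0.0319 → 0.130 W

Critical radius for a sphere: r_cr = 2k/h = 0.0247 m = 2.47 cm.
Outer radius after coating: r₂ = 0.00158 + 0.00225 = 0.00383 m.
Since r₁ < r_cr and r₂ ≤ r_cr, the coating moves toward the maximum at r_cr — heat loss rises.
Bare: R = 1/(4πr₁²h) = 2415 K/W; Q = 77/2415 = 0.0319 W.
Coated: R = R_cond + R_conv = 592.5 K/W; Q = 77/592.5 = 0.130 W.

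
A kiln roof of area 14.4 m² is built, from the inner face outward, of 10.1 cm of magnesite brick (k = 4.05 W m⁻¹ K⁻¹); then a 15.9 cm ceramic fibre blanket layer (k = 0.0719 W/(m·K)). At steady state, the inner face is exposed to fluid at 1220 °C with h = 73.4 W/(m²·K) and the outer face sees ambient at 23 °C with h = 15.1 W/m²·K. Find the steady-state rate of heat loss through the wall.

Treat each layer as a resistance in series:
  R_conv,in = 1/(hA) = 1/(73.4·14.4) = 9.461×10^-4 K/W
  R_magnesite brick = L/(kA) = 0.101/(4.05·14.4) = 0.001732 K/W
  R_ceramic fibre blanket = L/(kA) = 0.159/(0.0719·14.4) = 0.1536 K/W
  R_conv,out = 1/(hA) = 1/(15.1·14.4) = 0.004599 K/W
ΣR = 9.461×10^-4 + 0.001732 + 0.1536 + 0.004599 = 0.1609 K/W
Q = ΔT/ΣR = (1220 °C − 23 °C)/0.1609 = 7440 W

Q = 7440 W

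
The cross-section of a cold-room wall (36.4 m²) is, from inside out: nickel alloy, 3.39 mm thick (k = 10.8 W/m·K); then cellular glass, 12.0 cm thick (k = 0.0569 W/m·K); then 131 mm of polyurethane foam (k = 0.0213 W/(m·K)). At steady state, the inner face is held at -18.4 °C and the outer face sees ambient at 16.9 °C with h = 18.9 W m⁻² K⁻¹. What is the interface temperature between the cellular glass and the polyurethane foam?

T = -9.44 °C

Resistance network (inner→outer):
  R_nickel alloy = L/(kA) = 0.00339/(10.8·36.4) = 8.623×10^-6 K/W
  R_cellular glass = L/(kA) = 0.120/(0.0569·36.4) = 0.05794 K/W
  R_polyurethane foam = L/(kA) = 0.131/(0.0213·36.4) = 0.1690 K/W
  R_conv,out = 1/(hA) = 1/(18.9·36.4) = 0.001454 K/W
ΣR = 8.623×10^-6 + 0.05794 + 0.1690 + 0.001454 = 0.2284 K/W
Q = ΔT/ΣR = (-18.4 °C − 16.9 °C)/0.2284 = -154.6 W
From the inner boundary to the cellular glass/polyurethane foam interface, ΣR_partial = 0.05795 K/W.
T_interface = T_in − Q·ΣR_partial = -18.4 °C − (-154.6)(0.05795) = -9.44 °C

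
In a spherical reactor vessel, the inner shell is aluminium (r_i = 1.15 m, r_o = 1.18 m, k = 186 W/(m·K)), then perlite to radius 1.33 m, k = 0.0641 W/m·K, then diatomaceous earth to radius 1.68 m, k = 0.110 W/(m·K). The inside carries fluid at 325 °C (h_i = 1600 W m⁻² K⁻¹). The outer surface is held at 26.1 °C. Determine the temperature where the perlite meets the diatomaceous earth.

T = 172 °C

Series thermal resistances, inner to outer:
  R_conv,in = 1/(4πr²h) = 1/(4π·1.15²·1600) = 3.761×10^-5 K/W
  R_aluminium = (1/1.15 − 1/1.18)/(4πk) = 0.02211/(4π·186) = 9.458×10^-6 K/W
  R_perlite = (1/1.18 − 1/1.33)/(4πk) = 0.09558/(4π·0.0641) = 0.1187 K/W
  R_diatomaceous earth = (1/1.33 − 1/1.68)/(4πk) = 0.1566/(4π·0.110) = 0.1133 K/W
ΣR = 3.761×10^-5 + 9.458×10^-6 + 0.1187 + 0.1133 = 0.2320 K/W
Q = ΔT/ΣR = (325 °C − 26.1 °C)/0.2320 = 1288 W
From the inner boundary to the perlite/diatomaceous earth interface, ΣR_partial = 0.1187 K/W.
T_interface = T_in − Q·ΣR_partial = 325 °C − (1288)(0.1187) = 172 °C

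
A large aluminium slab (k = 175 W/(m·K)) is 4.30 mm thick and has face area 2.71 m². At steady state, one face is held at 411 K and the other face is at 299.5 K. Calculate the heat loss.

Q = kA·ΔT/L = 175 × 2.71 × |411 K − 299.5 K| / 0.00430 = 1.23×10^7 W

Q = 1.23×10^7 W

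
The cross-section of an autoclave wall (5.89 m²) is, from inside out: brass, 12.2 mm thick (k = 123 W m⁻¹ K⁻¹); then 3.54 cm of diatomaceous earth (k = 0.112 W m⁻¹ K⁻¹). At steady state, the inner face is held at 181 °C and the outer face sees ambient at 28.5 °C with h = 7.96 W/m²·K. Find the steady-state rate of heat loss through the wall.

Series thermal resistances, inner to outer:
  R_brass = L/(kA) = 0.0122/(123·5.89) = 1.684×10^-5 K/W
  R_diatomaceous earth = L/(kA) = 0.0354/(0.112·5.89) = 0.05366 K/W
  R_conv,out = 1/(hA) = 1/(7.96·5.89) = 0.02133 K/W
ΣR = 1.684×10^-5 + 0.05366 + 0.02133 = 0.07501 K/W
Q = ΔT/ΣR = (181 °C − 28.5 °C)/0.07501 = 2030 W

Q = 2030 W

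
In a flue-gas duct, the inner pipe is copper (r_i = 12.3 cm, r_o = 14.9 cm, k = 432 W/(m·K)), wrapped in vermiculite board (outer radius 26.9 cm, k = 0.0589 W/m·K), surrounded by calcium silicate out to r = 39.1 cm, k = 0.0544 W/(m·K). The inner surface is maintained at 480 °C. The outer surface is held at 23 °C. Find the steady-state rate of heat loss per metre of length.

Q' = 170 W/m

Series thermal resistances, inner to outer:
  R'_copper = ln(0.149/0.123)/(2πk) = 0.1918/(2π·432) = 7.065×10^-5 m·K/W
  R'_vermiculite board = ln(0.269/0.149)/(2πk) = 0.5908/(2π·0.0589) = 1.596 m·K/W
  R'_calcium silicate = ln(0.391/0.269)/(2πk) = 0.3740/(2π·0.0544) = 1.094 m·K/W
ΣR = 7.065×10^-5 + 1.596 + 1.094 = 2.690 m·K/W
Q' = ΔT/ΣR = (480 °C − 23 °C)/2.690 = 170 W/m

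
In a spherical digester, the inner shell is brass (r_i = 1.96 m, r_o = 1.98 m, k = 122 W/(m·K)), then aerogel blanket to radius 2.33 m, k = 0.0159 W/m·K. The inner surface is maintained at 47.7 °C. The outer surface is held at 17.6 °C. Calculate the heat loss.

Q = 79.3 W

Resistance network (inner→outer):
  R_brass = (1/1.96 − 1/1.98)/(4πk) = 0.005154/(4π·122) = 3.362×10^-6 K/W
  R_aerogel blanket = (1/1.98 − 1/2.33)/(4πk) = 0.07587/(4π·0.0159) = 0.3797 K/W
ΣR = 3.362×10^-6 + 0.3797 = 0.3797 K/W
Q = ΔT/ΣR = (47.7 °C − 17.6 °C)/0.3797 = 79.3 W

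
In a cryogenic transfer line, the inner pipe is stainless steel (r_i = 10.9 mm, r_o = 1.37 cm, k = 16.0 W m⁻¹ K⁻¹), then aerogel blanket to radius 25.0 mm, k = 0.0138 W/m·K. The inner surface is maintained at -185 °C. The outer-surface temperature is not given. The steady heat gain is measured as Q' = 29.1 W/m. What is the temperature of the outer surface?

T_out = 16.9 °C

Sum the resistances:
  R'_stainless steel = ln(0.0137/0.0109)/(2πk) = 0.2286/(2π·16.0) = 0.002274 m·K/W
  R'_aerogel blanket = ln(0.0250/0.0137)/(2πk) = 0.6015/(2π·0.0138) = 6.937 m·K/W
ΣR = 6.939 m·K/W
ΔT = Q'·ΣR = 29.1 × 6.939 = 201.9 K
Heat flows inward, so T_out = T_in + ΔT = -185 + 201.9 = 16.9 °C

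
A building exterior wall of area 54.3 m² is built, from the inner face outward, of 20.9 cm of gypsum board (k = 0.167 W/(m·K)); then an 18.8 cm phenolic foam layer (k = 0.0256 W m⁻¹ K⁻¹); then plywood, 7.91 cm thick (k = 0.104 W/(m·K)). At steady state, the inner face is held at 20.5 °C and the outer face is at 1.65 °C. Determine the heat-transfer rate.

Treat each layer as a resistance in series:
  R_gypsum board = L/(kA) = 0.209/(0.167·54.3) = 0.02305 K/W
  R_phenolic foam = L/(kA) = 0.188/(0.0256·54.3) = 0.1352 K/W
  R_plywood = L/(kA) = 0.0791/(0.104·54.3) = 0.01401 K/W
ΣR = 0.02305 + 0.1352 + 0.01401 = 0.1723 K/W
Q = ΔT/ΣR = (20.5 °C − 1.65 °C)/0.1723 = 109 W

Q = 109 W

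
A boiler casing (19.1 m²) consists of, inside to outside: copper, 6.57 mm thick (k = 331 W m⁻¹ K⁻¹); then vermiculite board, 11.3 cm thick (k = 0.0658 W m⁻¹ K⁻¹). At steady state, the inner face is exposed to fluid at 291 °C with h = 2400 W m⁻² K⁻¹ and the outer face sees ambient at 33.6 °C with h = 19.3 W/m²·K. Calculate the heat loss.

Treat each layer as a resistance in series:
  R_conv,in = 1/(hA) = 1/(2400·19.1) = 2.182×10^-5 K/W
  R_copper = L/(kA) = 0.00657/(331·19.1) = 1.039×10^-6 K/W
  R_vermiculite board = L/(kA) = 0.113/(0.0658·19.1) = 0.08991 K/W
  R_conv,out = 1/(hA) = 1/(19.3·19.1) = 0.002713 K/W
ΣR = 2.182×10^-5 + 1.039×10^-6 + 0.08991 + 0.002713 = 0.09265 K/W
Q = ΔT/ΣR = (291 °C − 33.6 °C)/0.09265 = 2780 W

Q = 2.78 kW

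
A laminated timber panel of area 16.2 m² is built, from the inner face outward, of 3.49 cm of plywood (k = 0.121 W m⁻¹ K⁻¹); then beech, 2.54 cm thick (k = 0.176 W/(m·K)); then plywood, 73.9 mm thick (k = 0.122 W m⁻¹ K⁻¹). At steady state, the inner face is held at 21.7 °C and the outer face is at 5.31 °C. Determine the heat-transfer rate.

Resistance network (inner→outer):
  R_plywood = L/(kA) = 0.0349/(0.121·16.2) = 0.01780 K/W
  R_beech = L/(kA) = 0.0254/(0.176·16.2) = 0.008909 K/W
  R_plywood = L/(kA) = 0.0739/(0.122·16.2) = 0.03739 K/W
ΣR = 0.01780 + 0.008909 + 0.03739 = 0.06410 K/W
Q = ΔT/ΣR = (21.7 °C − 5.31 °C)/0.06410 = 256 W

Q = 256 W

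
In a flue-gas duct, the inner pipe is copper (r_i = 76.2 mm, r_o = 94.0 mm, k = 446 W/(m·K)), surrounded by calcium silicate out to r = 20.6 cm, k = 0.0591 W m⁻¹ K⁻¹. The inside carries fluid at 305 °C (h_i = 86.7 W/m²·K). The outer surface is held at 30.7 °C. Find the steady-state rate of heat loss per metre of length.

Q' = 128 W/m

Resistance network (inner→outer):
  R'_conv,in = 1/(2πr h) = 1/(2π·0.0762·86.7) = 0.02409 m·K/W
  R'_copper = ln(0.0940/0.0762)/(2πk) = 0.2099/(2π·446) = 7.491×10^-5 m·K/W
  R'_calcium silicate = ln(0.206/0.0940)/(2πk) = 0.7846/(2π·0.0591) = 2.113 m·K/W
ΣR = 0.02409 + 7.491×10^-5 + 2.113 = 2.137 m·K/W
Q' = ΔT/ΣR = (305 °C − 30.7 °C)/2.137 = 128 W/m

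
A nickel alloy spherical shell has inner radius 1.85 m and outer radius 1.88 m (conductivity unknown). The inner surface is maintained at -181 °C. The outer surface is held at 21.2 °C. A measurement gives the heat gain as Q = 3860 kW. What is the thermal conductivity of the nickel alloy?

ΣR = ΔT/Q = |-181 − 21.2|/3.86×10^6 = 5.238×10^-5 K/W
(1/r₁−1/r₂)/(4πk) = 5.238×10^-5 ⇒ k = 0.008626/(4π·5.238×10^-5) = 13.1 W/m·K

k = 13.1 W/m·K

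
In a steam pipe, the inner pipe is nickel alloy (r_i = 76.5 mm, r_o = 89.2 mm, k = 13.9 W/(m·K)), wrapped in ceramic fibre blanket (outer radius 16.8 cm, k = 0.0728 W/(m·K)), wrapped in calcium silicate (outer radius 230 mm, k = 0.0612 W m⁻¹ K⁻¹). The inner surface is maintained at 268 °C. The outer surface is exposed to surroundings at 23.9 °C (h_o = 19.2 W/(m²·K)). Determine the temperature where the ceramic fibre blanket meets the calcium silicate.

T = 117 °C

Series thermal resistances, inner to outer:
  R'_nickel alloy = ln(0.0892/0.0765)/(2πk) = 0.1536/(2π·13.9) = 0.001759 m·K/W
  R'_ceramic fibre blanket = ln(0.168/0.0892)/(2πk) = 0.6331/(2π·0.0728) = 1.384 m·K/W
  R'_calcium silicate = ln(0.230/0.168)/(2πk) = 0.3141/(2π·0.0612) = 0.8169 m·K/W
  R'_conv,out = 1/(2πr h) = 1/(2π·0.230·19.2) = 0.03604 m·K/W
ΣR = 0.001759 + 1.384 + 0.8169 + 0.03604 = 2.239 m·K/W
Q' = ΔT/ΣR = (268 °C − 23.9 °C)/2.239 = 109.0 W/m
From the inner boundary to the ceramic fibre blanket/calcium silicate interface, ΣR_partial = 1.386 m·K/W.
T_interface = T_in − Q'·ΣR_partial = 268 °C − (109.0)(1.386) = 117 °C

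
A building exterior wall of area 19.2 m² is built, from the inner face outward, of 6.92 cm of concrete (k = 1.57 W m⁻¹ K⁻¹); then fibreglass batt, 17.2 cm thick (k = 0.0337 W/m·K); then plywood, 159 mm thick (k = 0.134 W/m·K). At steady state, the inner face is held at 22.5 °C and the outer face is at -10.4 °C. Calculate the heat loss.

Treat each layer as a resistance in series:
  R_concrete = L/(kA) = 0.0692/(1.57·19.2) = 0.002296 K/W
  R_fibreglass batt = L/(kA) = 0.172/(0.0337·19.2) = 0.2658 K/W
  R_plywood = L/(kA) = 0.159/(0.134·19.2) = 0.06180 K/W
ΣR = 0.002296 + 0.2658 + 0.06180 = 0.3299 K/W
Q = ΔT/ΣR = (22.5 °C − -10.4 °C)/0.3299 = 99.7 W

Q = 99.7 W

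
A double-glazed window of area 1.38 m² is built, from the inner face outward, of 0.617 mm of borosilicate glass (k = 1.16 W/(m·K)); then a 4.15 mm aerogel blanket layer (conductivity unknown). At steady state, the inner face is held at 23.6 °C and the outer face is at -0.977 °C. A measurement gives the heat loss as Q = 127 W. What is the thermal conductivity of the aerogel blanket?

k = 0.0156 W/m·K

ΣR = ΔT/Q = |23.6 − -0.977|/127 = 0.1935 K/W
Known resistances:
  R_borosilicate glass = L/(kA) = 6.17×10^-4/(1.16·1.38) = 3.854×10^-4 K/W
R_aerogel blanket = ΣR − ΣR_known = 0.1935 − 3.854×10^-4 = 0.1931 K/W
L/(kA) = 0.1931 ⇒ k = 0.00415/(0.1931·1.38) = 0.0156 W/m·K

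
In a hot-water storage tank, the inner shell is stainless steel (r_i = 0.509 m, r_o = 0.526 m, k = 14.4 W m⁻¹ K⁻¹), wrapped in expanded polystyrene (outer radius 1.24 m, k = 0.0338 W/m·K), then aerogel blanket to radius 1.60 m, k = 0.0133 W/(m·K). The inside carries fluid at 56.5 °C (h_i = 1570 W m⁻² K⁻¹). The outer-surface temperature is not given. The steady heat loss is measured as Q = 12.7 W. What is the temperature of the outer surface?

Series resistances:
  R_conv,in = 1/(4πr²h) = 1/(4π·0.509²·1570) = 1.956×10^-4 K/W
  R_stainless steel = (1/0.509 − 1/0.526)/(4πk) = 0.06350/(4π·14.4) = 3.509×10^-4 K/W
  R_expanded polystyrene = (1/0.526 − 1/1.24)/(4πk) = 1.095/(4π·0.0338) = 2.577 K/W
  R_aerogel blanket = (1/1.24 − 1/1.60)/(4πk) = 0.1815/(4π·0.0133) = 1.086 K/W
ΣR = 3.664 K/W
ΔT = Q·ΣR = 12.7 × 3.664 = 46.53 K
Heat flows outward, so T_out = T_in − ΔT = 56.5 − 46.53 = 9.97 °C

T_out = 9.97 °C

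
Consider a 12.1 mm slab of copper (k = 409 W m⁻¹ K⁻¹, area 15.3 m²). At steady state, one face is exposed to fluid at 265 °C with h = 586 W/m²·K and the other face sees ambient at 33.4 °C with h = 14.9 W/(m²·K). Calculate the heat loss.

Treat each layer as a resistance in series:
  R_conv,in = 1/(hA) = 1/(586·15.3) = 1.115×10^-4 K/W
  R_copper = L/(kA) = 0.0121/(409·15.3) = 1.934×10^-6 K/W
  R_conv,out = 1/(hA) = 1/(14.9·15.3) = 0.004387 K/W
ΣR = 1.115×10^-4 + 1.934×10^-6 + 0.004387 = 0.004500 K/W
Q = ΔT/ΣR = (265 °C − 33.4 °C)/0.004500 = 51500 W

Q = 51.5 kW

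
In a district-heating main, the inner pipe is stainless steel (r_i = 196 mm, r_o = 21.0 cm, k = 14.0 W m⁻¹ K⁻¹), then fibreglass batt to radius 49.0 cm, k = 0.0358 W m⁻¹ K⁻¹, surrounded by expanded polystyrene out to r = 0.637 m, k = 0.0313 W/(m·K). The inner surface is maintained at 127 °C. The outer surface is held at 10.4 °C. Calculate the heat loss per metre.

Treat each layer as a resistance in series:
  R'_stainless steel = ln(0.210/0.196)/(2πk) = 0.06899/(2π·14.0) = 7.843×10^-4 m·K/W
  R'_fibreglass batt = ln(0.490/0.210)/(2πk) = 0.8473/(2π·0.0358) = 3.767 m·K/W
  R'_expanded polystyrene = ln(0.637/0.490)/(2πk) = 0.2624/(2π·0.0313) = 1.334 m·K/W
ΣR = 7.843×10^-4 + 3.767 + 1.334 = 5.102 m·K/W
Q' = ΔT/ΣR = (127 °C − 10.4 °C)/5.102 = 22.9 W/m

Q' = 22.9 W/m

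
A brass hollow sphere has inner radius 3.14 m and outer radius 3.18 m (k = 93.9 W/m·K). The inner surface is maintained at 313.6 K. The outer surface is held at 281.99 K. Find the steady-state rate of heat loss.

Q = 9310 kW

Q = 4πk·ΔT/(1/r₁ − 1/r₂) = 4π × 93.9 × 31.61 / (1/3.14 − 1/3.18) = 9.31×10^6 W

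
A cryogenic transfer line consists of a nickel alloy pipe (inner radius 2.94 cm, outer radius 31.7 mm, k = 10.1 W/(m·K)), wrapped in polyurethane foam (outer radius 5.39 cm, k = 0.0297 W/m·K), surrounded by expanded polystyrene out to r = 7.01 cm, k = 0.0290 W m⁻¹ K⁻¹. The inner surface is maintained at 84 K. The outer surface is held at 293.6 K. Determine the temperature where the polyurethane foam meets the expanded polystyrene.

Series thermal resistances, inner to outer:
  R'_nickel alloy = ln(0.0317/0.0294)/(2πk) = 0.07532/(2π·10.1) = 0.001187 m·K/W
  R'_polyurethane foam = ln(0.0539/0.0317)/(2πk) = 0.5308/(2π·0.0297) = 2.844 m·K/W
  R'_expanded polystyrene = ln(0.0701/0.0539)/(2πk) = 0.2628/(2π·0.0290) = 1.442 m·K/W
ΣR = 0.001187 + 2.844 + 1.442 = 4.287 m·K/W
Q' = ΔT/ΣR = (84 K − 293.6 K)/4.287 = -48.89 W/m
From the inner boundary to the polyurethane foam/expanded polystyrene interface, ΣR_partial = 2.845 m·K/W.
T_interface = T_in − Q'·ΣR_partial = 84 K − (-48.89)(2.845) = 223.1 K

T = 223.1 K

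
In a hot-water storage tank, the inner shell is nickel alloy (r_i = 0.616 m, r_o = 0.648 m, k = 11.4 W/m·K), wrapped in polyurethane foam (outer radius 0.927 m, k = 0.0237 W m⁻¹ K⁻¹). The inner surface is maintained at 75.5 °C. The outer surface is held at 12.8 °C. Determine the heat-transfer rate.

Q = 40.2 W

Treat each layer as a resistance in series:
  R_nickel alloy = (1/0.616 − 1/0.648)/(4πk) = 0.08017/(4π·11.4) = 5.596×10^-4 K/W
  R_polyurethane foam = (1/0.648 − 1/0.927)/(4πk) = 0.4645/(4π·0.0237) = 1.560 K/W
ΣR = 5.596×10^-4 + 1.560 = 1.561 K/W
Q = ΔT/ΣR = (75.5 °C − 12.8 °C)/1.561 = 40.2 W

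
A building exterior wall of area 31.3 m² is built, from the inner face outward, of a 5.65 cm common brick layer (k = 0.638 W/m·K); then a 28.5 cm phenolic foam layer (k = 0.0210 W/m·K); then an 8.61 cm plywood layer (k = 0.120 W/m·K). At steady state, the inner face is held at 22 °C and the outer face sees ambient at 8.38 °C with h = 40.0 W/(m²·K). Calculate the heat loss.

Q = 29.6 W

Series thermal resistances, inner to outer:
  R_common brick = L/(kA) = 0.0565/(0.638·31.3) = 0.002829 K/W
  R_phenolic foam = L/(kA) = 0.285/(0.0210·31.3) = 0.4336 K/W
  R_plywood = L/(kA) = 0.0861/(0.120·31.3) = 0.02292 K/W
  R_conv,out = 1/(hA) = 1/(40.0·31.3) = 7.987×10^-4 K/W
ΣR = 0.002829 + 0.4336 + 0.02292 + 7.987×10^-4 = 0.4601 K/W
Q = ΔT/ΣR = (22 °C − 8.38 °C)/0.4601 = 29.6 W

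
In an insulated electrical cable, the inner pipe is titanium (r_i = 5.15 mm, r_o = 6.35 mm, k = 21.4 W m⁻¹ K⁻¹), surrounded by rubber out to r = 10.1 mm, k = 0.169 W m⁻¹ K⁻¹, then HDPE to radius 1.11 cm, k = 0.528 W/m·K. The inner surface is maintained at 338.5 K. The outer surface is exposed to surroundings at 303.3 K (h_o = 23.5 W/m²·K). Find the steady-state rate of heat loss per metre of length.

Q' = 32.7 W/m

Resistance network (inner→outer):
  R'_titanium = ln(0.00635/0.00515)/(2πk) = 0.2095/(2π·21.4) = 0.001558 m·K/W
  R'_rubber = ln(0.0101/0.00635)/(2πk) = 0.4641/(2π·0.169) = 0.4370 m·K/W
  R'_HDPE = ln(0.0111/0.0101)/(2πk) = 0.09441/(2π·0.528) = 0.02846 m·K/W
  R'_conv,out = 1/(2πr h) = 1/(2π·0.0111·23.5) = 0.6101 m·K/W
ΣR = 0.001558 + 0.4370 + 0.02846 + 0.6101 = 1.077 m·K/W
Q' = ΔT/ΣR = (338.5 K − 303.3 K)/1.077 = 32.7 W/m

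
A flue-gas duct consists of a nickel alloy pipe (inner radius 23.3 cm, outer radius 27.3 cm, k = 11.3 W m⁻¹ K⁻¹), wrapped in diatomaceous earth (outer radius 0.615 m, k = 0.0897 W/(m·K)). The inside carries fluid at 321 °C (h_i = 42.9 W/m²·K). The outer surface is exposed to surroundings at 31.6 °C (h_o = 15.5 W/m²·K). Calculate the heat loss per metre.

Series thermal resistances, inner to outer:
  R'_conv,in = 1/(2πr h) = 1/(2π·0.233·42.9) = 0.01592 m·K/W
  R'_nickel alloy = ln(0.273/0.233)/(2πk) = 0.1584/(2π·11.3) = 0.002231 m·K/W
  R'_diatomaceous earth = ln(0.615/0.273)/(2πk) = 0.8122/(2π·0.0897) = 1.441 m·K/W
  R'_conv,out = 1/(2πr h) = 1/(2π·0.615·15.5) = 0.01670 m·K/W
ΣR = 0.01592 + 0.002231 + 1.441 + 0.01670 = 1.476 m·K/W
Q' = ΔT/ΣR = (321 °C − 31.6 °C)/1.476 = 196 W/m

Q' = 196 W/m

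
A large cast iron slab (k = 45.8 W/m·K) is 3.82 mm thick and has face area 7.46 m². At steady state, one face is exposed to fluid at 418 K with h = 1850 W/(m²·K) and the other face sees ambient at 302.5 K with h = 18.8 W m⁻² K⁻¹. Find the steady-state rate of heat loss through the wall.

Q = 16.0 kW

Series thermal resistances, inner to outer:
  R_conv,in = 1/(hA) = 1/(1850·7.46) = 7.246×10^-5 K/W
  R_cast iron = L/(kA) = 0.00382/(45.8·7.46) = 1.118×10^-5 K/W
  R_conv,out = 1/(hA) = 1/(18.8·7.46) = 0.007130 K/W
ΣR = 7.246×10^-5 + 1.118×10^-5 + 0.007130 = 0.007214 K/W
Q = ΔT/ΣR = (418 K − 302.5 K)/0.007214 = 16000 W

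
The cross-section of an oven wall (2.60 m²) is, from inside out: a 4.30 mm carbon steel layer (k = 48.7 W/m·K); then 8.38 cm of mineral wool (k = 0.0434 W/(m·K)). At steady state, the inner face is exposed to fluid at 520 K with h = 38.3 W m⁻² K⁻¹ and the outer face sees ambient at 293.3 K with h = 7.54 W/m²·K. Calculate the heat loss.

Series thermal resistances, inner to outer:
  R_conv,in = 1/(hA) = 1/(38.3·2.60) = 0.01004 K/W
  R_carbon steel = L/(kA) = 0.00430/(48.7·2.60) = 3.396×10^-5 K/W
  R_mineral wool = L/(kA) = 0.0838/(0.0434·2.60) = 0.7426 K/W
  R_conv,out = 1/(hA) = 1/(7.54·2.60) = 0.05101 K/W
ΣR = 0.01004 + 3.396×10^-5 + 0.7426 + 0.05101 = 0.8037 K/W
Q = ΔT/ΣR = (520 K − 293.3 K)/0.8037 = 282 W

Q = 282 W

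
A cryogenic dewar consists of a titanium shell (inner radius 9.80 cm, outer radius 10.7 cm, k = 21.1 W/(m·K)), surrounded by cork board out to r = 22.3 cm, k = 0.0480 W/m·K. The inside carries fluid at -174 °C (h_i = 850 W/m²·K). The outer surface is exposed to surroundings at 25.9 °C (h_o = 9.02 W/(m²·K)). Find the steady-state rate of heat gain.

Treat each layer as a resistance in series:
  R_conv,in = 1/(4πr²h) = 1/(4π·0.0980²·850) = 0.009748 K/W
  R_titanium = (1/0.0980 − 1/0.107)/(4πk) = 0.8583/(4π·21.1) = 0.003237 K/W
  R_cork board = (1/0.107 − 1/0.223)/(4πk) = 4.861/(4π·0.0480) = 8.060 K/W
  R_conv,out = 1/(4πr²h) = 1/(4π·0.223²·9.02) = 0.1774 K/W
ΣR = 0.009748 + 0.003237 + 8.060 + 0.1774 = 8.250 K/W
Q = ΔT/ΣR = (-174 °C − 25.9 °C)/8.250 = -24.2 W
(Negative Q ⇒ heat flows inward; heat gain = 24.2 W.)

Q = 24.2 W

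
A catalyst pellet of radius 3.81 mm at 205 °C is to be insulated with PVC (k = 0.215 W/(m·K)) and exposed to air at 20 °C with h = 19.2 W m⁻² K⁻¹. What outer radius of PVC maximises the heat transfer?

For a sphere, r_cr = 2k_ins/h = 2·0.215/19.2 = 0.0224 m = 2.24 cm

r_cr = 2.24 cm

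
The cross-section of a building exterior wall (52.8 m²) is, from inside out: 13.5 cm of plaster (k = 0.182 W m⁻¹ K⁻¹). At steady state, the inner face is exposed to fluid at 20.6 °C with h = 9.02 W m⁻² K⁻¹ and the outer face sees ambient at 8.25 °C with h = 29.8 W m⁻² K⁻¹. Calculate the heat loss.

Series thermal resistances, inner to outer:
  R_conv,in = 1/(hA) = 1/(9.02·52.8) = 0.002100 K/W
  R_plaster = L/(kA) = 0.135/(0.182·52.8) = 0.01405 K/W
  R_conv,out = 1/(hA) = 1/(29.8·52.8) = 6.356×10^-4 K/W
ΣR = 0.002100 + 0.01405 + 6.356×10^-4 = 0.01679 K/W
Q = ΔT/ΣR = (20.6 °C − 8.25 °C)/0.01679 = 736 W

Q = 736 W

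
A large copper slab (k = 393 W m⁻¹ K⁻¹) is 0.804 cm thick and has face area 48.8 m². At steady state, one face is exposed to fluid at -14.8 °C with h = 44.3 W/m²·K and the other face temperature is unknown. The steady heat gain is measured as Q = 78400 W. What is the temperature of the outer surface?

Sum the resistances:
  R_conv,in = 1/(hA) = 1/(44.3·48.8) = 4.626×10^-4 K/W
  R_copper = L/(kA) = 0.00804/(393·48.8) = 4.192×10^-7 K/W
ΣR = 4.630×10^-4 K/W
ΔT = Q·ΣR = 78400 × 4.630×10^-4 = 36.30 K
Heat flows inward, so T_out = T_in + ΔT = -14.8 + 36.30 = 21.5 °C

T_out = 21.5 °C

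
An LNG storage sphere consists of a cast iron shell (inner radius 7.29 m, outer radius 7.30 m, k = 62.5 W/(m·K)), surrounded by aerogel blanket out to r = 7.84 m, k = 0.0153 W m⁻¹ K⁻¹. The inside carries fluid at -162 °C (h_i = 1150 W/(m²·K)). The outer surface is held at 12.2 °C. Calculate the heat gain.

Treat each layer as a resistance in series:
  R_conv,in = 1/(4πr²h) = 1/(4π·7.29²·1150) = 1.302×10^-6 K/W
  R_cast iron = (1/7.29 − 1/7.30)/(4πk) = 1.879×10^-4/(4π·62.5) = 2.393×10^-7 K/W
  R_aerogel blanket = (1/7.30 − 1/7.84)/(4πk) = 0.009435/(4π·0.0153) = 0.04907 K/W
ΣR = 1.302×10^-6 + 2.393×10^-7 + 0.04907 = 0.04907 K/W
Q = ΔT/ΣR = (-162 °C − 12.2 °C)/0.04907 = -3550 W
(Negative Q ⇒ heat flows inward; heat gain = 3550 W.)

Q = 3.55 kW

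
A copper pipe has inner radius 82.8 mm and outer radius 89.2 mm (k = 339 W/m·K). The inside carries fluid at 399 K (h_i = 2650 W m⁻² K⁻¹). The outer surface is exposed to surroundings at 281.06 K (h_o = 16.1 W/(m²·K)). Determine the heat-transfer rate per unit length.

Q' = 1060 W/m

Treat each layer as a resistance in series:
  R'_conv,in = 1/(2πr h) = 1/(2π·0.0828·2650) = 7.253×10^-4 m·K/W
  R'_copper = ln(0.0892/0.0828)/(2πk) = 0.07445/(2π·339) = 3.495×10^-5 m·K/W
  R'_conv,out = 1/(2πr h) = 1/(2π·0.0892·16.1) = 0.1108 m·K/W
ΣR = 7.253×10^-4 + 3.495×10^-5 + 0.1108 = 0.1116 m·K/W
Q' = ΔT/ΣR = (399 K − 281.06 K)/0.1116 = 1060 W/m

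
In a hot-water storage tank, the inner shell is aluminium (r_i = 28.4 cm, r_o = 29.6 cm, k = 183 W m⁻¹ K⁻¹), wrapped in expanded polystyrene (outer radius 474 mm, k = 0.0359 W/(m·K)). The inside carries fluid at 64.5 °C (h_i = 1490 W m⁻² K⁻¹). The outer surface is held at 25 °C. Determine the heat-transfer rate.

Treat each layer as a resistance in series:
  R_conv,in = 1/(4πr²h) = 1/(4π·0.284²·1490) = 6.622×10^-4 K/W
  R_aluminium = (1/0.284 − 1/0.296)/(4πk) = 0.1427/(4π·183) = 6.207×10^-5 K/W
  R_expanded polystyrene = (1/0.296 − 1/0.474)/(4πk) = 1.269/(4π·0.0359) = 2.812 K/W
ΣR = 6.622×10^-4 + 6.207×10^-5 + 2.812 = 2.813 K/W
Q = ΔT/ΣR = (64.5 °C − 25 °C)/2.813 = 14.0 W

Q = 14.0 W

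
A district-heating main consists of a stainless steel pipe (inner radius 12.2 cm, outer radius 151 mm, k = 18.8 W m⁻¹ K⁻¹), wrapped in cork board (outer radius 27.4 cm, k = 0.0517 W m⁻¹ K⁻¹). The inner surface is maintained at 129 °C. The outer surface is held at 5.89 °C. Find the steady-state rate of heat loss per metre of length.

Resistance network (inner→outer):
  R'_stainless steel = ln(0.151/0.122)/(2πk) = 0.2133/(2π·18.8) = 0.001805 m·K/W
  R'_cork board = ln(0.274/0.151)/(2πk) = 0.5958/(2π·0.0517) = 1.834 m·K/W
ΣR = 0.001805 + 1.834 = 1.836 m·K/W
Q' = ΔT/ΣR = (129 °C − 5.89 °C)/1.836 = 67.1 W/m

Q' = 67.1 W/m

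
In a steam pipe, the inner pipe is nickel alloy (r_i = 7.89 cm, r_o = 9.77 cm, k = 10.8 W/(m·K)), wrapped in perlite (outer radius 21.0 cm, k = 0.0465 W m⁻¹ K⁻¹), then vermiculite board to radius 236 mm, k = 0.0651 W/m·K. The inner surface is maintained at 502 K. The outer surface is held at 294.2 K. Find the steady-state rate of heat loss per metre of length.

Treat each layer as a resistance in series:
  R'_nickel alloy = ln(0.0977/0.0789)/(2πk) = 0.2137/(2π·10.8) = 0.003150 m·K/W
  R'_perlite = ln(0.210/0.0977)/(2πk) = 0.7652/(2π·0.0465) = 2.619 m·K/W
  R'_vermiculite board = ln(0.236/0.210)/(2πk) = 0.1167/(2π·0.0651) = 0.2854 m·K/W
ΣR = 0.003150 + 2.619 + 0.2854 = 2.908 m·K/W
Q' = ΔT/ΣR = (502 K − 294.2 K)/2.908 = 71.5 W/m

Q' = 71.5 W/m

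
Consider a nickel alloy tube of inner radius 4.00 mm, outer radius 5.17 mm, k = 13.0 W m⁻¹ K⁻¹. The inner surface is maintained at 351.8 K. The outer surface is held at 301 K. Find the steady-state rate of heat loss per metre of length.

Q' = 16.2 kW/m

Q' = 2πk·ΔT/ln(r₂/r₁) = 2π × 13.0 × 50.8 / ln(0.00517/0.00400) = 16200 W/m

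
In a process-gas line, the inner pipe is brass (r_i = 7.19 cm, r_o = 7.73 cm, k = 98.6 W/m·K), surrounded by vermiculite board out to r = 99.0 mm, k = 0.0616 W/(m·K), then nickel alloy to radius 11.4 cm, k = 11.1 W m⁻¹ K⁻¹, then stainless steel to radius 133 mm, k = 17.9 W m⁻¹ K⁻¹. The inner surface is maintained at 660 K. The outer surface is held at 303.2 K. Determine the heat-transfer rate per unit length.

Q' = 555 W/m

Resistance network (inner→outer):
  R'_brass = ln(0.0773/0.0719)/(2πk) = 0.07242/(2π·98.6) = 1.169×10^-4 m·K/W
  R'_vermiculite board = ln(0.0990/0.0773)/(2πk) = 0.2474/(2π·0.0616) = 0.6393 m·K/W
  R'_nickel alloy = ln(0.114/0.0990)/(2πk) = 0.1411/(2π·11.1) = 0.002023 m·K/W
  R'_stainless steel = ln(0.133/0.114)/(2πk) = 0.1542/(2π·17.9) = 0.001371 m·K/W
ΣR = 1.169×10^-4 + 0.6393 + 0.002023 + 0.001371 = 0.6428 m·K/W
Q' = ΔT/ΣR = (660 K − 303.2 K)/0.6428 = 555 W/m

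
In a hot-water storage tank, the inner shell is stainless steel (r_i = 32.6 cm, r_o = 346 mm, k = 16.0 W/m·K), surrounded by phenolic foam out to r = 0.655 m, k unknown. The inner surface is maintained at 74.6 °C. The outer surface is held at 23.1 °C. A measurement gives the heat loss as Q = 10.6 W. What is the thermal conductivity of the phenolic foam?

ΣR = ΔT/Q = |74.6 − 23.1|/10.6 = 4.858 K/W
Known resistances:
  R_stainless steel = (1/0.326 − 1/0.346)/(4πk) = 0.1773/(4π·16.0) = 8.819×10^-4 K/W
R_phenolic foam = ΣR − ΣR_known = 4.858 − 8.819×10^-4 = 4.857 K/W
(1/r₁−1/r₂)/(4πk) = 4.857 ⇒ k = 1.363/(4π·4.857) = 0.0223 W/m·K

k = 0.0223 W/m·K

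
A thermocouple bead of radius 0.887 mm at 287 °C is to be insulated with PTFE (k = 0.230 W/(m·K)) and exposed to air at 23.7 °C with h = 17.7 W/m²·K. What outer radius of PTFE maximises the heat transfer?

For a sphere, r_cr = 2k_ins/h = 2·0.230/17.7 = 0.0260 m = 2.60 cm

r_cr = 2.60 cm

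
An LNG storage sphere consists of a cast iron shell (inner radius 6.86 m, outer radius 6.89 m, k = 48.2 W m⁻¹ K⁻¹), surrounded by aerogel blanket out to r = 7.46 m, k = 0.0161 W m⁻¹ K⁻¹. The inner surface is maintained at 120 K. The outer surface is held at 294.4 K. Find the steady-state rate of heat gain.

Series thermal resistances, inner to outer:
  R_cast iron = (1/6.86 − 1/6.89)/(4πk) = 6.347×10^-4/(4π·48.2) = 1.048×10^-6 K/W
  R_aerogel blanket = (1/6.89 − 1/7.46)/(4πk) = 0.01109/(4π·0.0161) = 0.05481 K/W
ΣR = 1.048×10^-6 + 0.05481 = 0.05481 K/W
Q = ΔT/ΣR = (120 K − 294.4 K)/0.05481 = -3180 W
(Negative Q ⇒ heat flows inward; heat gain = 3180 W.)

Q = 3.18 kW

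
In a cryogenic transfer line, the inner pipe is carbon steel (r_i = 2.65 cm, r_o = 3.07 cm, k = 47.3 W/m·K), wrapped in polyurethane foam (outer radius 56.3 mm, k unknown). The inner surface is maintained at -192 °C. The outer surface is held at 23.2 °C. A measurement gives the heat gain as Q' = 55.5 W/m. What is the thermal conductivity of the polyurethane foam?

k = 0.0249 W/m·K

ΣR = ΔT/Q' = |-192 − 23.2|/55.5 = 3.877 m·K/W
Known resistances:
  R'_carbon steel = ln(0.0307/0.0265)/(2πk) = 0.1471/(2π·47.3) = 4.950×10^-4 m·K/W
R_polyurethane foam = ΣR − ΣR_known = 3.877 − 4.950×10^-4 = 3.877 m·K/W
ln(r₂/r₁)/(2πk) = 3.877 ⇒ k = 0.6064/(2π·3.877) = 0.0249 W/m·K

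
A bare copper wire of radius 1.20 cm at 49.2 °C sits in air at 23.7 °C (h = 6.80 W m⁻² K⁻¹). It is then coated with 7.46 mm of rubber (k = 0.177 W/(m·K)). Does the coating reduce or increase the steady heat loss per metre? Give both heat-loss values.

increases: 13.1 → 15.6 W/m

Critical radius for a cylinder: r_cr = k/h = 0.0260 m = 2.60 cm.
Outer radius after coating: r₂ = 0.0120 + 0.00746 = 0.01946 m.
Since r₁ < r_cr and r₂ ≤ r_cr, the coating moves toward the maximum at r_cr — heat loss rises.
Bare: R = 1/(2πr₁h) = 1.950 m·K/W; Q = 25.5/1.950 = 13.1 W/m.
Coated: R = R_cond + R_conv = 1.637 m·K/W; Q = 25.5/1.637 = 15.6 W/m.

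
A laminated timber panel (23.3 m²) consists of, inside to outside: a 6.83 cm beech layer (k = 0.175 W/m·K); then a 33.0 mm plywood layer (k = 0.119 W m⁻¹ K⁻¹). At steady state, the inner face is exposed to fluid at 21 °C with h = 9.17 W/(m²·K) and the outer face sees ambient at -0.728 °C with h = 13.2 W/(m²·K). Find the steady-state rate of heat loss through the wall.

Series thermal resistances, inner to outer:
  R_conv,in = 1/(hA) = 1/(9.17·23.3) = 0.004680 K/W
  R_beech = L/(kA) = 0.0683/(0.175·23.3) = 0.01675 K/W
  R_plywood = L/(kA) = 0.0330/(0.119·23.3) = 0.01190 K/W
  R_conv,out = 1/(hA) = 1/(13.2·23.3) = 0.003251 K/W
ΣR = 0.004680 + 0.01675 + 0.01190 + 0.003251 = 0.03658 K/W
Q = ΔT/ΣR = (21 °C − -0.728 °C)/0.03658 = 594 W

Q = 594 W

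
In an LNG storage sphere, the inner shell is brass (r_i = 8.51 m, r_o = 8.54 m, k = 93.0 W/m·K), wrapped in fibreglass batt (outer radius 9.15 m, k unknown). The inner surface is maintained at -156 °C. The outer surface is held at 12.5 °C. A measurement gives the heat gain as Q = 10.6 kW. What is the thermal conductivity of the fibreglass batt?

k = 0.0391 W/m·K

ΣR = ΔT/Q = |-156 − 12.5|/10600 = 0.01590 K/W
Known resistances:
  R_brass = (1/8.51 − 1/8.54)/(4πk) = 4.128×10^-4/(4π·93.0) = 3.532×10^-7 K/W
R_fibreglass batt = ΣR − ΣR_known = 0.01590 − 3.532×10^-7 = 0.01590 K/W
(1/r₁−1/r₂)/(4πk) = 0.01590 ⇒ k = 0.007806/(4π·0.01590) = 0.0391 W/m·K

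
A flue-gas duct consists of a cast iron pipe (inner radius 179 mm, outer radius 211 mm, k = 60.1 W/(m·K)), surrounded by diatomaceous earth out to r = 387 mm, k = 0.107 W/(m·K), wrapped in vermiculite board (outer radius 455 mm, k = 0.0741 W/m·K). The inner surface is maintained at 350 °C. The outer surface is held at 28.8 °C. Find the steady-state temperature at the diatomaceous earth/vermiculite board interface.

Treat each layer as a resistance in series:
  R'_cast iron = ln(0.211/0.179)/(2πk) = 0.1645/(2π·60.1) = 4.356×10^-4 m·K/W
  R'_diatomaceous earth = ln(0.387/0.211)/(2πk) = 0.6066/(2π·0.107) = 0.9022 m·K/W
  R'_vermiculite board = ln(0.455/0.387)/(2πk) = 0.1619/(2π·0.0741) = 0.3477 m·K/W
ΣR = 4.356×10^-4 + 0.9022 + 0.3477 = 1.250 m·K/W
Q' = ΔT/ΣR = (350 °C − 28.8 °C)/1.250 = 257.0 W/m
From the inner boundary to the diatomaceous earth/vermiculite board interface, ΣR_partial = 0.9026 m·K/W.
T_interface = T_in − Q'·ΣR_partial = 350 °C − (257.0)(0.9026) = 118 °C

T = 118 °C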